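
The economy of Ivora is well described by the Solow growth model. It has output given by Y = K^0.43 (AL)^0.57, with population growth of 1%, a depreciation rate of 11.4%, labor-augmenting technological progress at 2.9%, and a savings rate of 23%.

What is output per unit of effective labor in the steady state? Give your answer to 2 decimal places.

In steady state, investment equals break-even investment: s·k^α = (n + g + δ)·k.
Dividing both sides by k: k^(1−α) = s / (n + g + δ).
k^0.57 = 0.23 / (0.010 + 0.029 + 0.114) = 0.23 / 0.153 = 1.5033
k* = 1.5033^(1/0.57) ≈ 2.0446
y* = (k*)^α = 2.0446^0.43 ≈ 1.3601

y* = 1.36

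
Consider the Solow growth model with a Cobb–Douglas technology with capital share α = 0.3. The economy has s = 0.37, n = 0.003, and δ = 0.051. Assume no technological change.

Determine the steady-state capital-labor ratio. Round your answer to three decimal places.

k* ≈ 15.632

Steady state requires s·f(k) = (n + δ)·k, i.e. s·k^α = (n + δ)·k.
Rearranging, k^(1−α) = s / (n + δ).
k^0.7 = 0.37 / (0.003 + 0.051) = 0.37 / 0.054 = 6.8519
k* = 6.8519^(1/0.7) ≈ 15.6320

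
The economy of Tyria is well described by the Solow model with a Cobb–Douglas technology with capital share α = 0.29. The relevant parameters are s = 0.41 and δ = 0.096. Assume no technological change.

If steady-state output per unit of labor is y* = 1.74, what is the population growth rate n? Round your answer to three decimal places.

n ≈ 0.010

Steady state requires s·f(k) = (n + δ)·k, i.e. s·k^α = (n + δ)·k.
Since y* = [s/(n + δ)]^(α/(1−α)), we have s/(n + δ) = (y*)^((1−α)/α) = 1.74^2.4483 = 3.8809.
Therefore n + δ = s / 3.8809 = 0.41 / 3.8809 = 0.1056, so n = 0.1056 − 0.096 = 0.0096.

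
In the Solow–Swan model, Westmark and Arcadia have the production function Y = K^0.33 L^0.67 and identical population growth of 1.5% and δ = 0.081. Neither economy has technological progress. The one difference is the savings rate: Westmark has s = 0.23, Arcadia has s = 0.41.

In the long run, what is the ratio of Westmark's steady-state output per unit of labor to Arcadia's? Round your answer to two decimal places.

ratio ≈ 0.75

Steady-state y* = [s/(n + δ)]^(α/(1−α)), so the ratio is [ (s_W/(n + δ)_W) / (s_A/(n + δ)_A) ]^0.4925.
s_W/(n + δ)_W = 0.23/0.096 = 2.3958; s_A/(n + δ)_A = 0.41/0.096 = 4.2708.
Ratio = (2.3958/4.2708)^0.4925 = 0.5610^0.4925 ≈ 0.7523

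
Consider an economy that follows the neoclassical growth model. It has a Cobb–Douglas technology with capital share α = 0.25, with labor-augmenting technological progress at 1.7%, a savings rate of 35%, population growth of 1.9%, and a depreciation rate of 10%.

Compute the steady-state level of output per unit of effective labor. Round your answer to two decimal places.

At the steady state, Δk = 0, so s·k^α = (n + g + δ)·k.
Dividing both sides by k: k^(1−α) = s / (n + g + δ).
k^0.75 = 0.35 / (0.019 + 0.017 + 0.100) = 0.35 / 0.136 = 2.5735
k* = 2.5735^(1/0.75) ≈ 3.5267
y* = (k*)^α = 3.5267^0.25 ≈ 1.3704

y* ≈ 1.37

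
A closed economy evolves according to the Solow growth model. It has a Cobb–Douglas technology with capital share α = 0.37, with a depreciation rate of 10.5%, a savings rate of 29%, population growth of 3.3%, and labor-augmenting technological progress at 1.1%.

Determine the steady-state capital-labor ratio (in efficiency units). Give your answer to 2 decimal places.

At the steady state, Δk = 0, so s·k^α = (n + g + δ)·k.
Rearranging, k^(1−α) = s / (n + g + δ).
k^0.63 = 0.29 / (0.033 + 0.011 + 0.105) = 0.29 / 0.149 = 1.9463
k* = 1.9463^(1/0.63) ≈ 2.8778

k* ≈ 2.88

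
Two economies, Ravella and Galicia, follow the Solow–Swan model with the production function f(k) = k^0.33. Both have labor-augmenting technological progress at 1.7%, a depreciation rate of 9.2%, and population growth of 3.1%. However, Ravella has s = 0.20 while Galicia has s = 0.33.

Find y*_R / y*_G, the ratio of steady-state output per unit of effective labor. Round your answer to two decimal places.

ratio ≈ 0.78

Steady-state y* = [s/(n + g + δ)]^(α/(1−α)), so the ratio is [ (s_R/(n + g + δ)_R) / (s_G/(n + g + δ)_G) ]^0.4925.
s_R/(n + g + δ)_R = 0.20/0.140 = 1.4286; s_G/(n + g + δ)_G = 0.33/0.140 = 2.3571.
Ratio = (1.4286/2.3571)^0.4925 = 0.6061^0.4925 ≈ 0.7815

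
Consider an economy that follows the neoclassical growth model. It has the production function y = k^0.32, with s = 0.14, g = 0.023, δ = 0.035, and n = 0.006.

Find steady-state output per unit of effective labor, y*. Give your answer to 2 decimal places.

y* ≈ 1.45

In steady state, investment equals break-even investment: s·k^α = (n + g + δ)·k.
Dividing both sides by k: k^(1−α) = s / (n + g + δ).
k^0.68 = 0.14 / (0.006 + 0.023 + 0.035) = 0.14 / 0.064 = 2.1875
k* = 2.1875^(1/0.68) ≈ 3.1617
y* = (k*)^α = 3.1617^0.32 ≈ 1.4454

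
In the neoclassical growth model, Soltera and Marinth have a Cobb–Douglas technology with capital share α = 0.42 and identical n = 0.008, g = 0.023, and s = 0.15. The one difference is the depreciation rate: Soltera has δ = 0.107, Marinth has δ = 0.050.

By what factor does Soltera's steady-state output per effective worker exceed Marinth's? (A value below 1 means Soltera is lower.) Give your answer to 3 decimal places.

y*_S / y*_M ≈ 0.680

Steady-state y* = [s/(n + g + δ)]^(α/(1−α)), so the ratio is [ (s_S/(n + g + δ)_S) / (s_M/(n + g + δ)_M) ]^0.7241.
s_S/(n + g + δ)_S = 0.15/0.138 = 1.0870; s_M/(n + g + δ)_M = 0.15/0.081 = 1.8519.
Ratio = (1.0870/1.8519)^0.7241 = 0.5870^0.7241 ≈ 0.6799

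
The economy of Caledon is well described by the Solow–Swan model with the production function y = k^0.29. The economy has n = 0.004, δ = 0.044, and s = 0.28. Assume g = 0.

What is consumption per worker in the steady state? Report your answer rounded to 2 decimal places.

c* = 1.48

Steady state requires s·f(k) = (n + δ)·k, i.e. s·k^α = (n + δ)·k.
Rearranging, k^(1−α) = s / (n + δ).
k^0.71 = 0.28 / (0.004 + 0.044) = 0.28 / 0.048 = 5.8333
k* = 5.8333^(1/0.71) ≈ 11.9882
y* = (k*)^α = 11.9882^0.29 ≈ 2.0551
c* = (1 − s)·y* = (1 − 0.28) × 2.0551 ≈ 1.4797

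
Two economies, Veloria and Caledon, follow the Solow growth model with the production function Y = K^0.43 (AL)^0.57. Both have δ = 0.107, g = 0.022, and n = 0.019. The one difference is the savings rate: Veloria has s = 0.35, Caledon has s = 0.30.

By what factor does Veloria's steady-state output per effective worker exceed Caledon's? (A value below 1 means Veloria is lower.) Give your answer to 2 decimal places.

Steady-state y* = [s/(n + g + δ)]^(α/(1−α)), so the ratio is [ (s_V/(n + g + δ)_V) / (s_C/(n + g + δ)_C) ]^0.7544.
s_V/(n + g + δ)_V = 0.35/0.148 = 2.3649; s_C/(n + g + δ)_C = 0.30/0.148 = 2.0270.
Ratio = (2.3649/2.0270)^0.7544 = 1.1667^0.7544 ≈ 1.1233

ratio ≈ 1.12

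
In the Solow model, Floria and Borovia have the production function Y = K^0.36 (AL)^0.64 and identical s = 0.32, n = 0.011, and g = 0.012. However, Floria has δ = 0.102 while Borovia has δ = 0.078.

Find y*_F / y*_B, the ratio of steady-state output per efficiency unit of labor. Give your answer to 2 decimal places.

y*_F / y*_B ≈ 0.89

Steady-state y* = [s/(n + g + δ)]^(α/(1−α)), so the ratio is [ (s_F/(n + g + δ)_F) / (s_B/(n + g + δ)_B) ]^0.5625.
s_F/(n + g + δ)_F = 0.32/0.125 = 2.5600; s_B/(n + g + δ)_B = 0.32/0.101 = 3.1683.
Ratio = (2.5600/3.1683)^0.5625 = 0.8080^0.5625 ≈ 0.8870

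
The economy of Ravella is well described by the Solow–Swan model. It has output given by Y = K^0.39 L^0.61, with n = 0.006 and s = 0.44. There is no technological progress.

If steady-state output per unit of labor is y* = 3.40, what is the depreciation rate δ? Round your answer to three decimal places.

In steady state, investment equals break-even investment: s·k^α = (n + δ)·k.
Since y* = [s/(n + δ)]^(α/(1−α)), we have s/(n + δ) = (y*)^((1−α)/α) = 3.40^1.5641 = 6.7809.
Therefore n + δ = s / 6.7809 = 0.44 / 6.7809 = 0.0649, so δ = 0.0649 − 0.006 = 0.0589.

δ ≈ 0.059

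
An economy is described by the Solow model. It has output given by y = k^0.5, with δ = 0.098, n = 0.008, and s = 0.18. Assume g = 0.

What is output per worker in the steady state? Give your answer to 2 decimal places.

Steady state requires s·f(k) = (n + δ)·k, i.e. s·k^α = (n + δ)·k.
Dividing both sides by k: k^(1−α) = s / (n + δ).
k^0.5 = 0.18 / (0.008 + 0.098) = 0.18 / 0.106 = 1.6981
k* = 1.6981^(1/0.5) ≈ 2.8835
y* = (k*)^α = 2.8835^0.5 ≈ 1.6981

y* = 1.70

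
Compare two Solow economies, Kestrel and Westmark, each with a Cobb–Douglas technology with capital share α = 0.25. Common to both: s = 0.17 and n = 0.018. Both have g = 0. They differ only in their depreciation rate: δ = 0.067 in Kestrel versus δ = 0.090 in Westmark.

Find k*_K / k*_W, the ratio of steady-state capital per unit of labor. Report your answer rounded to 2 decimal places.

Steady-state k* = [s/(n + δ)]^(1/(1−α)), so the ratio is [ (s_K/(n + δ)_K) / (s_W/(n + δ)_W) ]^1.3333.
s_K/(n + δ)_K = 0.17/0.085 = 2.0000; s_W/(n + δ)_W = 0.17/0.108 = 1.5741.
Ratio = (2.0000/1.5741)^1.3333 = 1.2706^1.3333 ≈ 1.3762

k*_K / k*_W ≈ 1.38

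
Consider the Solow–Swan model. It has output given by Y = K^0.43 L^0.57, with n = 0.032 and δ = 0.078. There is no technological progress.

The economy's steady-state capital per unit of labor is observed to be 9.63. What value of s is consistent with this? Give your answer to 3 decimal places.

s ≈ 0.400

Steady state requires s·f(k) = (n + δ)·k, i.e. s·k^α = (n + δ)·k.
So s / (n + δ) = (k*)^(1−α) = 9.63^0.57 = 3.6364.
Therefore s = 3.6364 × (n + δ) = 3.6364 × 0.110 = 0.4000.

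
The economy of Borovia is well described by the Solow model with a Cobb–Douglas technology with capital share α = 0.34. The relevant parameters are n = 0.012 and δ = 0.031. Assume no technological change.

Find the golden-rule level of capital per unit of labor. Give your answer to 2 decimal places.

k_gold ≈ 22.94

The golden rule sets f'(k) = n + δ, i.e. α·k^(α−1) = n + δ.
So k^(1−α) = α / (n + δ) = 0.34 / 0.043 = 7.9070.
k_gold = 7.9070^(1/0.66) ≈ 22.9416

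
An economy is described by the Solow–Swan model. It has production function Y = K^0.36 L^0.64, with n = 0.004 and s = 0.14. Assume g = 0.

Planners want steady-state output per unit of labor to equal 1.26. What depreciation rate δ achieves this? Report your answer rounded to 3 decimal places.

δ ≈ 0.089

Steady state requires s·f(k) = (n + δ)·k, i.e. s·k^α = (n + δ)·k.
Since y* = [s/(n + δ)]^(α/(1−α)), we have s/(n + δ) = (y*)^((1−α)/α) = 1.26^1.7778 = 1.5081.
Therefore n + δ = s / 1.5081 = 0.14 / 1.5081 = 0.0928, so δ = 0.0928 − 0.004 = 0.0888.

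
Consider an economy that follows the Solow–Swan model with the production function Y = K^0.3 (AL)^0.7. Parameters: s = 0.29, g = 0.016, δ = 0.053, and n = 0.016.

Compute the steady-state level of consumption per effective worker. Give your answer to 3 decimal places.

In steady state, investment equals break-even investment: s·k^α = (n + g + δ)·k.
Dividing both sides by k: k^(1−α) = s / (n + g + δ).
k^0.7 = 0.29 / (0.016 + 0.016 + 0.053) = 0.29 / 0.085 = 3.4118
k* = 3.4118^(1/0.7) ≈ 5.7730
y* = (k*)^α = 5.7730^0.3 ≈ 1.6921
c* = (1 − s)·y* = (1 − 0.29) × 1.6921 ≈ 1.2014

c* ≈ 1.201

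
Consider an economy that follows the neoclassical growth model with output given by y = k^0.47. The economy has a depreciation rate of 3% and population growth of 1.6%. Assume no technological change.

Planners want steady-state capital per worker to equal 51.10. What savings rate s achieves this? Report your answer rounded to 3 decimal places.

Steady state requires s·f(k) = (n + δ)·k, i.e. s·k^α = (n + δ)·k.
So s / (n + δ) = (k*)^(1−α) = 51.10^0.53 = 8.0438.
Therefore s = 8.0438 × (n + δ) = 8.0438 × 0.046 = 0.3700.

s ≈ 0.370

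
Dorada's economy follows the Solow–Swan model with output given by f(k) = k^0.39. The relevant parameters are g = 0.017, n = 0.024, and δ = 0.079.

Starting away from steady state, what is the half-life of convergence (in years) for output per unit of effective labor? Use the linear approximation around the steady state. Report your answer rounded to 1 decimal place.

Near the steady state the convergence rate is λ = (1 − α)(n + g + δ).
λ = (1 − 0.39) × 0.120 = 0.61 × 0.120 = 0.0732
Half-life = ln 2 / λ = 0.6931 / 0.0732 ≈ 9.47 years

t_½ ≈ 9.5 years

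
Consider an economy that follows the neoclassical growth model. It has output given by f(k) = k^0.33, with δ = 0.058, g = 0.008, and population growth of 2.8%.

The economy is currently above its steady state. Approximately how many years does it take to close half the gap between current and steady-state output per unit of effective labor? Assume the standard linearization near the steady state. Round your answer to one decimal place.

about 11.0 years

Near the steady state the convergence rate is λ = (1 − α)(n + g + δ).
λ = (1 − 0.33) × 0.094 = 0.67 × 0.094 = 0.06298
Half-life = ln 2 / λ = 0.6931 / 0.06298 ≈ 11.01 years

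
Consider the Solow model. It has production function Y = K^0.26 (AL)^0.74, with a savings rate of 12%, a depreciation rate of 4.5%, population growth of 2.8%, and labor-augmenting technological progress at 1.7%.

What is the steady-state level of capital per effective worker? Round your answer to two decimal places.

At the steady state, Δk = 0, so s·k^α = (n + g + δ)·k.
Dividing both sides by k: k^(1−α) = s / (n + g + δ).
k^0.74 = 0.12 / (0.028 + 0.017 + 0.045) = 0.12 / 0.090 = 1.3333
k* = 1.3333^(1/0.74) ≈ 1.4751

k* ≈ 1.48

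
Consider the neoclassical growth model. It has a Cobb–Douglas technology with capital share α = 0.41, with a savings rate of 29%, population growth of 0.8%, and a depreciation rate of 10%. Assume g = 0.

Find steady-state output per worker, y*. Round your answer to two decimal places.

At the steady state, Δk = 0, so s·k^α = (n + δ)·k.
Rearranging, k^(1−α) = s / (n + δ).
k^0.59 = 0.29 / (0.008 + 0.100) = 0.29 / 0.108 = 2.6852
k* = 2.6852^(1/0.59) ≈ 5.3343
y* = (k*)^α = 5.3343^0.41 ≈ 1.9866

y* ≈ 1.99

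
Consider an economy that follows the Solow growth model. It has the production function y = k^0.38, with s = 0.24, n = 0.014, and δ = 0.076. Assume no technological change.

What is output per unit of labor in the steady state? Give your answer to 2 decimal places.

Steady state requires s·f(k) = (n + δ)·k, i.e. s·k^α = (n + δ)·k.
Rearranging, k^(1−α) = s / (n + δ).
k^0.62 = 0.24 / (0.014 + 0.076) = 0.24 / 0.090 = 2.6667
k* = 2.6667^(1/0.62) ≈ 4.8647
y* = (k*)^α = 4.8647^0.38 ≈ 1.8242

y* = 1.82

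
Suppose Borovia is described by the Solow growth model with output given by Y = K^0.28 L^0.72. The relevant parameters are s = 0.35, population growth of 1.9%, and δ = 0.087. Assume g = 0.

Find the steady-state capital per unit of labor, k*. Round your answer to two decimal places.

At the steady state, Δk = 0, so s·k^α = (n + δ)·k.
Dividing both sides by k: k^(1−α) = s / (n + δ).
k^0.72 = 0.35 / (0.019 + 0.087) = 0.35 / 0.106 = 3.3019
k* = 3.3019^(1/0.72) ≈ 5.2542

k* ≈ 5.25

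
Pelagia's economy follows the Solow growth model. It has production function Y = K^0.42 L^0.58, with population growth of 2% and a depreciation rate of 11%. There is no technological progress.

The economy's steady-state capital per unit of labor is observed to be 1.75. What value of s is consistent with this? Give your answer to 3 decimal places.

At the steady state, Δk = 0, so s·k^α = (n + δ)·k.
So s / (n + δ) = (k*)^(1−α) = 1.75^0.58 = 1.3834.
Therefore s = 1.3834 × (n + δ) = 1.3834 × 0.130 = 0.1798.

s ≈ 0.180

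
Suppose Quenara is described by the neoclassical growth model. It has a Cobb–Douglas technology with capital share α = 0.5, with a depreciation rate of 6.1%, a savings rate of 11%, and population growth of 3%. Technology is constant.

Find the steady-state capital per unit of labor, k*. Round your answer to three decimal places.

k* = 1.461

Steady state requires s·f(k) = (n + δ)·k, i.e. s·k^α = (n + δ)·k.
Rearranging, k^(1−α) = s / (n + δ).
k^0.5 = 0.11 / (0.030 + 0.061) = 0.11 / 0.091 = 1.2088
k* = 1.2088^(1/0.5) ≈ 1.4612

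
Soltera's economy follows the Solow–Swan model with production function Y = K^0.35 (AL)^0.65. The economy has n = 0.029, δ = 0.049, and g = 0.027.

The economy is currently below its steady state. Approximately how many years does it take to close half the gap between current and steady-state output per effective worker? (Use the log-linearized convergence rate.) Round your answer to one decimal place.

t_½ ≈ 10.2 years

Near the steady state the convergence rate is λ = (1 − α)(n + g + δ).
λ = (1 − 0.35) × 0.105 = 0.65 × 0.105 = 0.06825
Half-life = ln 2 / λ = 0.6931 / 0.06825 ≈ 10.16 years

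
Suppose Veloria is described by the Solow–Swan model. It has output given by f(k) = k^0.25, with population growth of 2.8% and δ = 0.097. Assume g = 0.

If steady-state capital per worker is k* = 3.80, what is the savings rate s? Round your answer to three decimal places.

s ≈ 0.340

At the steady state, Δk = 0, so s·k^α = (n + δ)·k.
So s / (n + δ) = (k*)^(1−α) = 3.80^0.75 = 2.7217.
Therefore s = 2.7217 × (n + δ) = 2.7217 × 0.125 = 0.3402.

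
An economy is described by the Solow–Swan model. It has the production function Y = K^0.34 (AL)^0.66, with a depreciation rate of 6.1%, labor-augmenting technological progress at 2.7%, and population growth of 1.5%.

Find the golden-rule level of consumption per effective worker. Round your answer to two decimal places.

At the golden rule, f'(k) = n + g + δ, so α·k^(α−1) = n + g + δ and k_gold = (α/(n + g + δ))^(1/(1−α)).
k_gold = (0.34/0.103)^(1/0.66) = 3.3010^1.5152 ≈ 6.1073
c_gold = f(k_gold) − (n + g + δ)·k_gold = 1.8501 − 0.103×6.1073 ≈ 1.2210

c_gold ≈ 1.22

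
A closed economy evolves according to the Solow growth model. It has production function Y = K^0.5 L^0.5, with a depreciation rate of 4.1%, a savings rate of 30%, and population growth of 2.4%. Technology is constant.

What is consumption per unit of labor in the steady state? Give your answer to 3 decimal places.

c* ≈ 3.231

Steady state requires s·f(k) = (n + δ)·k, i.e. s·k^α = (n + δ)·k.
Dividing both sides by k: k^(1−α) = s / (n + δ).
k^0.5 = 0.30 / (0.024 + 0.041) = 0.30 / 0.065 = 4.6154
k* = 4.6154^(1/0.5) ≈ 21.3019
y* = (k*)^α = 21.3019^0.5 ≈ 4.6154
c* = (1 − s)·y* = (1 − 0.30) × 4.6154 ≈ 3.2308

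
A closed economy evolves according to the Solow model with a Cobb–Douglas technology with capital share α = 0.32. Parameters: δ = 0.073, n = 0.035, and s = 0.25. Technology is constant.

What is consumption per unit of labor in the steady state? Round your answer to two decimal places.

c* = 1.11

Steady state requires s·f(k) = (n + δ)·k, i.e. s·k^α = (n + δ)·k.
Rearranging, k^(1−α) = s / (n + δ).
k^0.68 = 0.25 / (0.035 + 0.073) = 0.25 / 0.108 = 2.3148
k* = 2.3148^(1/0.68) ≈ 3.4360
y* = (k*)^α = 3.4360^0.32 ≈ 1.4844
c* = (1 − s)·y* = (1 − 0.25) × 1.4844 ≈ 1.1133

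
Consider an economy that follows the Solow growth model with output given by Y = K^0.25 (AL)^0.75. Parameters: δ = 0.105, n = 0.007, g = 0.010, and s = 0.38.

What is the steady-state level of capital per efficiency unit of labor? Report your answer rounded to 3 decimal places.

At the steady state, Δk = 0, so s·k^α = (n + g + δ)·k.
Dividing both sides by k: k^(1−α) = s / (n + g + δ).
k^0.75 = 0.38 / (0.007 + 0.010 + 0.105) = 0.38 / 0.122 = 3.1148
k* = 3.1148^(1/0.75) ≈ 4.5489

k* = 4.549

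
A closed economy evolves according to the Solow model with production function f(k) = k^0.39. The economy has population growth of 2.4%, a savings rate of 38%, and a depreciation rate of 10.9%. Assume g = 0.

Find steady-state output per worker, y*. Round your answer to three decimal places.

In steady state, investment equals break-even investment: s·k^α = (n + δ)·k.
Dividing both sides by k: k^(1−α) = s / (n + δ).
k^0.61 = 0.38 / (0.024 + 0.109) = 0.38 / 0.133 = 2.8571
k* = 2.8571^(1/0.61) ≈ 5.5901
y* = (k*)^α = 5.5901^0.39 ≈ 1.9566

y* = 1.957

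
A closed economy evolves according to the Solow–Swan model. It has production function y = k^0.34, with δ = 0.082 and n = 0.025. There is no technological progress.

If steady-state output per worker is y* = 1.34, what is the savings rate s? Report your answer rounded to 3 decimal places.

In steady state, investment equals break-even investment: s·k^α = (n + δ)·k.
Since y* = [s/(n + δ)]^(α/(1−α)), we have s/(n + δ) = (y*)^((1−α)/α) = 1.34^1.9412 = 1.7650.
Therefore s = 1.7650 × (n + δ) = 1.7650 × 0.107 = 0.1889.

s ≈ 0.189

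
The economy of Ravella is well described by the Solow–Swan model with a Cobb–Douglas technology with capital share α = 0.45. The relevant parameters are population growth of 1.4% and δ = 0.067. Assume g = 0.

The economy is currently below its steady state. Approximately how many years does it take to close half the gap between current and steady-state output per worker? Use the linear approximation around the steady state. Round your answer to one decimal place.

about 15.6 years

Near the steady state the convergence rate is λ = (1 − α)(n + δ).
λ = (1 − 0.45) × 0.081 = 0.55 × 0.081 = 0.04455
Half-life = ln 2 / λ = 0.6931 / 0.04455 ≈ 15.56 years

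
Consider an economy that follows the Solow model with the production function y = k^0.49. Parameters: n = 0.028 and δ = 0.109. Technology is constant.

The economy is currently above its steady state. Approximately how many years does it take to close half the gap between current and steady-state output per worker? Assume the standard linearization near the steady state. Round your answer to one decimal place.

half-life ≈ 9.9 years

Near the steady state the convergence rate is λ = (1 − α)(n + δ).
λ = (1 − 0.49) × 0.137 = 0.51 × 0.137 = 0.06987
Half-life = ln 2 / λ = 0.6931 / 0.06987 ≈ 9.92 years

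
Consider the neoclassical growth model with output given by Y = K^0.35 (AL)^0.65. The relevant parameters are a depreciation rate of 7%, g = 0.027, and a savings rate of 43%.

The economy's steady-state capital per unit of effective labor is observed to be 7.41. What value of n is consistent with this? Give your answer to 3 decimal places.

n ≈ 0.020

At the steady state, Δk = 0, so s·k^α = (n + g + δ)·k.
So s / (n + g + δ) = (k*)^(1−α) = 7.41^0.65 = 3.6761.
Therefore n + g + δ = s / 3.6761 = 0.43 / 3.6761 = 0.1170, so n = 0.1170 − 0.097 = 0.0200.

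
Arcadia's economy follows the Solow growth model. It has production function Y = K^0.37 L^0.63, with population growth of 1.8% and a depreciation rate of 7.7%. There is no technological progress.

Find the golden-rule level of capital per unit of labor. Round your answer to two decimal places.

k_gold ≈ 8.65

The golden rule sets f'(k) = n + δ, i.e. α·k^(α−1) = n + δ.
So k^(1−α) = α / (n + δ) = 0.37 / 0.095 = 3.8947.
k_gold = 3.8947^(1/0.63) ≈ 8.6549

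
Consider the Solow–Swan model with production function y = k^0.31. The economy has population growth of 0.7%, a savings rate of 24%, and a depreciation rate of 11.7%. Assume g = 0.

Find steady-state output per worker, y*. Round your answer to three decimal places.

y* ≈ 1.345

At the steady state, Δk = 0, so s·k^α = (n + δ)·k.
Dividing both sides by k: k^(1−α) = s / (n + δ).
k^0.69 = 0.24 / (0.007 + 0.117) = 0.24 / 0.124 = 1.9355
k* = 1.9355^(1/0.69) ≈ 2.6040
y* = (k*)^α = 2.6040^0.31 ≈ 1.3454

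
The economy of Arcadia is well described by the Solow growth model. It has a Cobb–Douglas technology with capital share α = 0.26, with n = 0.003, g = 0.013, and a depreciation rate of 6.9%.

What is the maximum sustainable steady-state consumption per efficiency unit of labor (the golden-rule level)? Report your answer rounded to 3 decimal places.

At the golden rule, f'(k) = n + g + δ, so α·k^(α−1) = n + g + δ and k_gold = (α/(n + g + δ))^(1/(1−α)).
k_gold = (0.26/0.085)^(1/0.74) = 3.0588^1.3514 ≈ 4.5308
c_gold = f(k_gold) − (n + g + δ)·k_gold = 1.4812 − 0.085×4.5308 ≈ 1.0961

c_gold ≈ 1.096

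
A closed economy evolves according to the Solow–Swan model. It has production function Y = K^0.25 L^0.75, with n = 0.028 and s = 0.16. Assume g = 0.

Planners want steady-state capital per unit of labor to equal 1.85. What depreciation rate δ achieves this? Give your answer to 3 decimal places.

δ ≈ 0.073

At the steady state, Δk = 0, so s·k^α = (n + δ)·k.
So s / (n + δ) = (k*)^(1−α) = 1.85^0.75 = 1.5863.
Therefore n + δ = s / 1.5863 = 0.16 / 1.5863 = 0.1009, so δ = 0.1009 − 0.028 = 0.0729.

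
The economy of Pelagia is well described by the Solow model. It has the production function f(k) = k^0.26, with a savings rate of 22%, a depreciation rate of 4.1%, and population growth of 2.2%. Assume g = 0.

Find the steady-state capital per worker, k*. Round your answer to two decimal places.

k* = 5.42

At the steady state, Δk = 0, so s·k^α = (n + δ)·k.
Dividing both sides by k: k^(1−α) = s / (n + δ).
k^0.74 = 0.22 / (0.022 + 0.041) = 0.22 / 0.063 = 3.4921
k* = 3.4921^(1/0.74) ≈ 5.4188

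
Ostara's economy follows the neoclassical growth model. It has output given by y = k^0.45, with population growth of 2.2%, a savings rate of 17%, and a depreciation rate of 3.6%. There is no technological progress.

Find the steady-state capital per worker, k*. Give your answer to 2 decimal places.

k* = 7.07

Steady state requires s·f(k) = (n + δ)·k, i.e. s·k^α = (n + δ)·k.
Rearranging, k^(1−α) = s / (n + δ).
k^0.55 = 0.17 / (0.022 + 0.036) = 0.17 / 0.058 = 2.9310
k* = 2.9310^(1/0.55) ≈ 7.0651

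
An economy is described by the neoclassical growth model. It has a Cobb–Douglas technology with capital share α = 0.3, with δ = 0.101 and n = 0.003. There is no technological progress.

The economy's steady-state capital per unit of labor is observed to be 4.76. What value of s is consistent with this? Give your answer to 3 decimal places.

s ≈ 0.310

In steady state, investment equals break-even investment: s·k^α = (n + δ)·k.
So s / (n + δ) = (k*)^(1−α) = 4.76^0.7 = 2.9807.
Therefore s = 2.9807 × (n + δ) = 2.9807 × 0.104 = 0.3100.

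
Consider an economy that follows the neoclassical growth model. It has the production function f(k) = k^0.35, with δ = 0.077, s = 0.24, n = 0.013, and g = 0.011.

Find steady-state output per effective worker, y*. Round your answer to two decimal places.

y* ≈ 1.59

At the steady state, Δk = 0, so s·k^α = (n + g + δ)·k.
Rearranging, k^(1−α) = s / (n + g + δ).
k^0.65 = 0.24 / (0.013 + 0.011 + 0.077) = 0.24 / 0.101 = 2.3762
k* = 2.3762^(1/0.65) ≈ 3.7869
y* = (k*)^α = 3.7869^0.35 ≈ 1.5937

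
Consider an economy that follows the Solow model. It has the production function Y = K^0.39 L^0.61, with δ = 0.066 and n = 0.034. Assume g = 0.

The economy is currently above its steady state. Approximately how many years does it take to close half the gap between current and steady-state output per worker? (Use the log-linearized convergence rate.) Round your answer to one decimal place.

half-life ≈ 11.4 years

Near the steady state the convergence rate is λ = (1 − α)(n + δ).
λ = (1 − 0.39) × 0.100 = 0.61 × 0.100 = 0.0610
Half-life = ln 2 / λ = 0.6931 / 0.0610 ≈ 11.36 years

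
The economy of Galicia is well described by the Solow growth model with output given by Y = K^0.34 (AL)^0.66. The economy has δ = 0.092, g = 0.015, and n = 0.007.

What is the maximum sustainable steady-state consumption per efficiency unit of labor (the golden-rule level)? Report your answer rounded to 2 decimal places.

c_gold ≈ 1.16

At the golden rule, f'(k) = n + g + δ, so α·k^(α−1) = n + g + δ and k_gold = (α/(n + g + δ))^(1/(1−α)).
k_gold = (0.34/0.114)^(1/0.66) = 2.9825^1.5152 ≈ 5.2370
c_gold = f(k_gold) − (n + g + δ)·k_gold = 1.7559 − 0.114×5.2370 ≈ 1.1589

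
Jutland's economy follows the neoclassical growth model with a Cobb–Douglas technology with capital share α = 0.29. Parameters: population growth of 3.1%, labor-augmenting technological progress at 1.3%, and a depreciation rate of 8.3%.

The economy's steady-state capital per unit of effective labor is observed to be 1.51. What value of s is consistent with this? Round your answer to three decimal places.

Steady state requires s·f(k) = (n + g + δ)·k, i.e. s·k^α = (n + g + δ)·k.
So s / (n + g + δ) = (k*)^(1−α) = 1.51^0.71 = 1.3399.
Therefore s = 1.3399 × (n + g + δ) = 1.3399 × 0.127 = 0.1702.

s ≈ 0.170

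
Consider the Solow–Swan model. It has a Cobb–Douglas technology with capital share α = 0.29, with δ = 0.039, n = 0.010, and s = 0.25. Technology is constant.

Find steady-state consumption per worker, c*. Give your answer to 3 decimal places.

Steady state requires s·f(k) = (n + δ)·k, i.e. s·k^α = (n + δ)·k.
Dividing both sides by k: k^(1−α) = s / (n + δ).
k^0.71 = 0.25 / (0.010 + 0.039) = 0.25 / 0.049 = 5.1020
k* = 5.1020^(1/0.71) ≈ 9.9270
y* = (k*)^α = 9.9270^0.29 ≈ 1.9457
c* = (1 − s)·y* = (1 − 0.25) × 1.9457 ≈ 1.4593

c* ≈ 1.459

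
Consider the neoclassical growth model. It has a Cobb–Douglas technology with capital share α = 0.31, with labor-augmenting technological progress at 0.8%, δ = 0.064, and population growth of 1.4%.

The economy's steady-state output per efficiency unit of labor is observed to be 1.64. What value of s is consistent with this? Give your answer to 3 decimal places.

s ≈ 0.259

In steady state, investment equals break-even investment: s·k^α = (n + g + δ)·k.
Since y* = [s/(n + g + δ)]^(α/(1−α)), we have s/(n + g + δ) = (y*)^((1−α)/α) = 1.64^2.2258 = 3.0075.
Therefore s = 3.0075 × (n + g + δ) = 3.0075 × 0.086 = 0.2586.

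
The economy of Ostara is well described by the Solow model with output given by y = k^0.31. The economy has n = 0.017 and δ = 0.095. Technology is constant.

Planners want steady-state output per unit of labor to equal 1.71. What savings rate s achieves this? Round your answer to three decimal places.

s ≈ 0.370

At the steady state, Δk = 0, so s·k^α = (n + δ)·k.
Since y* = [s/(n + δ)]^(α/(1−α)), we have s/(n + δ) = (y*)^((1−α)/α) = 1.71^2.2258 = 3.3007.
Therefore s = 3.3007 × (n + δ) = 3.3007 × 0.112 = 0.3697.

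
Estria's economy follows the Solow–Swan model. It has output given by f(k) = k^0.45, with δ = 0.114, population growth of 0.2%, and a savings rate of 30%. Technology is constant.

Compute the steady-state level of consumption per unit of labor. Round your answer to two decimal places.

At the steady state, Δk = 0, so s·k^α = (n + δ)·k.
Dividing both sides by k: k^(1−α) = s / (n + δ).
k^0.55 = 0.30 / (0.002 + 0.114) = 0.30 / 0.116 = 2.5862
k* = 2.5862^(1/0.55) ≈ 5.6272
y* = (k*)^α = 5.6272^0.45 ≈ 2.1759
c* = (1 − s)·y* = (1 − 0.30) × 2.1759 ≈ 1.5231

c* = 1.52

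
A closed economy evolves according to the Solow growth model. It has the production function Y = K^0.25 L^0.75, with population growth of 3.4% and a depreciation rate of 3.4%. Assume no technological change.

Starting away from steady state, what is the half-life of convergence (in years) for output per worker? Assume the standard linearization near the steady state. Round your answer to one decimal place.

about 13.6 years

Near the steady state the convergence rate is λ = (1 − α)(n + δ).
λ = (1 − 0.25) × 0.068 = 0.75 × 0.068 = 0.0510
Half-life = ln 2 / λ = 0.6931 / 0.0510 ≈ 13.59 years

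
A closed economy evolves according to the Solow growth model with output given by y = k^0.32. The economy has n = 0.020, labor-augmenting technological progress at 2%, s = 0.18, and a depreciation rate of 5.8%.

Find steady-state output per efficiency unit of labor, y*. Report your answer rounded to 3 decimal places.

y* = 1.331

Steady state requires s·f(k) = (n + g + δ)·k, i.e. s·k^α = (n + g + δ)·k.
Rearranging, k^(1−α) = s / (n + g + δ).
k^0.68 = 0.18 / (0.020 + 0.020 + 0.058) = 0.18 / 0.098 = 1.8367
k* = 1.8367^(1/0.68) ≈ 2.4451
y* = (k*)^α = 2.4451^0.32 ≈ 1.3312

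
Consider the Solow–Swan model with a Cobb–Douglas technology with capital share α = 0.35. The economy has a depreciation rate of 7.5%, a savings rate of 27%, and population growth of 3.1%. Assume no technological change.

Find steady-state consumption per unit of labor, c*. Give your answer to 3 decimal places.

c* ≈ 1.208

At the steady state, Δk = 0, so s·k^α = (n + δ)·k.
Rearranging, k^(1−α) = s / (n + δ).
k^0.65 = 0.27 / (0.031 + 0.075) = 0.27 / 0.106 = 2.5472
k* = 2.5472^(1/0.65) ≈ 4.2142
y* = (k*)^α = 4.2142^0.35 ≈ 1.6544
c* = (1 − s)·y* = (1 − 0.27) × 1.6544 ≈ 1.2077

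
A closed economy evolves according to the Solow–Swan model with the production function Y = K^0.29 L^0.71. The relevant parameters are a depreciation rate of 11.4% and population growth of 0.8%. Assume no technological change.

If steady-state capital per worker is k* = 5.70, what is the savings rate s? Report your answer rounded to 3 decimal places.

s ≈ 0.420

Steady state requires s·f(k) = (n + δ)·k, i.e. s·k^α = (n + δ)·k.
So s / (n + δ) = (k*)^(1−α) = 5.70^0.71 = 3.4409.
Therefore s = 3.4409 × (n + δ) = 3.4409 × 0.122 = 0.4198.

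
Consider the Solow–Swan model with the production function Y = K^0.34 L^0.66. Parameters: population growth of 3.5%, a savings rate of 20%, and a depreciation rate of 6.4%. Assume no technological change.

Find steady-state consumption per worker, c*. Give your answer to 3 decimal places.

c* ≈ 1.149

Steady state requires s·f(k) = (n + δ)·k, i.e. s·k^α = (n + δ)·k.
Dividing both sides by k: k^(1−α) = s / (n + δ).
k^0.66 = 0.20 / (0.035 + 0.064) = 0.20 / 0.099 = 2.0202
k* = 2.0202^(1/0.66) ≈ 2.9021
y* = (k*)^α = 2.9021^0.34 ≈ 1.4366
c* = (1 − s)·y* = (1 − 0.20) × 1.4366 ≈ 1.1493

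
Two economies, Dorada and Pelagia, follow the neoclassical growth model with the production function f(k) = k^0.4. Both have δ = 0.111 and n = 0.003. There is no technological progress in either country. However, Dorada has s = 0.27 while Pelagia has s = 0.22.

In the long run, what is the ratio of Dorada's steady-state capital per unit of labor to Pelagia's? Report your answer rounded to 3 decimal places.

Steady-state k* = [s/(n + δ)]^(1/(1−α)), so the ratio is [ (s_D/(n + δ)_D) / (s_P/(n + δ)_P) ]^1.6667.
s_D/(n + δ)_D = 0.27/0.114 = 2.3684; s_P/(n + δ)_P = 0.22/0.114 = 1.9298.
Ratio = (2.3684/1.9298)^1.6667 = 1.2273^1.6667 ≈ 1.4069

ratio ≈ 1.407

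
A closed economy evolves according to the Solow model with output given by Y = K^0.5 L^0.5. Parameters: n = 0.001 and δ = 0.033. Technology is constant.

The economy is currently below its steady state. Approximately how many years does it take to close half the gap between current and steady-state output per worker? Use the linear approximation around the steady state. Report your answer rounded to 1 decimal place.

Near the steady state the convergence rate is λ = (1 − α)(n + δ).
λ = (1 − 0.5) × 0.034 = 0.5 × 0.034 = 0.0170
Half-life = ln 2 / λ = 0.6931 / 0.0170 ≈ 40.77 years

about 40.8 years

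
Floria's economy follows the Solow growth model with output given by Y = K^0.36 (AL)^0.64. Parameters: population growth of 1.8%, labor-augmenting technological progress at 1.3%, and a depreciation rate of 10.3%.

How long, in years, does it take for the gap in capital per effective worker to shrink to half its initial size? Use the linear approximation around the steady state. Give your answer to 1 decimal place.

about 8.1 years

Near the steady state the convergence rate is λ = (1 − α)(n + g + δ).
λ = (1 − 0.36) × 0.134 = 0.64 × 0.134 = 0.08576
Half-life = ln 2 / λ = 0.6931 / 0.08576 ≈ 8.08 years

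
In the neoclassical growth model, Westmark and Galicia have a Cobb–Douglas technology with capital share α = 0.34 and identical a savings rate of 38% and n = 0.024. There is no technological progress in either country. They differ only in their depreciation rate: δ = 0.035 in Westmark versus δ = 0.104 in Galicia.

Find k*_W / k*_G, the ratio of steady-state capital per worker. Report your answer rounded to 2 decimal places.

k*_W / k*_G ≈ 3.23

Steady-state k* = [s/(n + δ)]^(1/(1−α)), so the ratio is [ (s_W/(n + δ)_W) / (s_G/(n + δ)_G) ]^1.5152.
s_W/(n + δ)_W = 0.38/0.059 = 6.4407; s_G/(n + δ)_G = 0.38/0.128 = 2.9688.
Ratio = (6.4407/2.9688)^1.5152 = 2.1695^1.5152 ≈ 3.2333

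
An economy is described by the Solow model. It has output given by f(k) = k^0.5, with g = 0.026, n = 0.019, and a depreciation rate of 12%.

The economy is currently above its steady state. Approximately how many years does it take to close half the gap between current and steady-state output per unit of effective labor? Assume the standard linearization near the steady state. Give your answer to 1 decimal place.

about 8.4 years

Near the steady state the convergence rate is λ = (1 − α)(n + g + δ).
λ = (1 − 0.5) × 0.165 = 0.5 × 0.165 = 0.0825
Half-life = ln 2 / λ = 0.6931 / 0.0825 ≈ 8.40 years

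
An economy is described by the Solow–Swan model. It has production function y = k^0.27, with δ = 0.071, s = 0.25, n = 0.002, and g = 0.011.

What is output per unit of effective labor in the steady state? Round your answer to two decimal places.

Steady state requires s·f(k) = (n + g + δ)·k, i.e. s·k^α = (n + g + δ)·k.
Dividing both sides by k: k^(1−α) = s / (n + g + δ).
k^0.73 = 0.25 / (0.002 + 0.011 + 0.071) = 0.25 / 0.084 = 2.9762
k* = 2.9762^(1/0.73) ≈ 4.4550
y* = (k*)^α = 4.4550^0.27 ≈ 1.4969

y* ≈ 1.50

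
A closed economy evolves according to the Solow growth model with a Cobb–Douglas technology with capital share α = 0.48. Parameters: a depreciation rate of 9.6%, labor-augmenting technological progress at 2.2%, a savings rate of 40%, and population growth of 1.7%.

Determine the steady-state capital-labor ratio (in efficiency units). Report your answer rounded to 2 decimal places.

k* = 8.08

Steady state requires s·f(k) = (n + g + δ)·k, i.e. s·k^α = (n + g + δ)·k.
Rearranging, k^(1−α) = s / (n + g + δ).
k^0.52 = 0.40 / (0.017 + 0.022 + 0.096) = 0.40 / 0.135 = 2.9630
k* = 2.9630^(1/0.52) ≈ 8.0756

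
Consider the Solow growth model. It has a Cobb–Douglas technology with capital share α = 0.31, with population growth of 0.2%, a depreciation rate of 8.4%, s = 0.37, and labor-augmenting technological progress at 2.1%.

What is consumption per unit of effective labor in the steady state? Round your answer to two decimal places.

Steady state requires s·f(k) = (n + g + δ)·k, i.e. s·k^α = (n + g + δ)·k.
Rearranging, k^(1−α) = s / (n + g + δ).
k^0.69 = 0.37 / (0.002 + 0.021 + 0.084) = 0.37 / 0.107 = 3.4579
k* = 3.4579^(1/0.69) ≈ 6.0379
y* = (k*)^α = 6.0379^0.31 ≈ 1.7461
c* = (1 − s)·y* = (1 − 0.37) × 1.7461 ≈ 1.1000

c* ≈ 1.10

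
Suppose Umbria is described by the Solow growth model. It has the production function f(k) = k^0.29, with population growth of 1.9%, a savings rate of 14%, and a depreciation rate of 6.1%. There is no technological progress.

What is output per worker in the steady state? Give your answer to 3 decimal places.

y* ≈ 1.257

In steady state, investment equals break-even investment: s·k^α = (n + δ)·k.
Dividing both sides by k: k^(1−α) = s / (n + δ).
k^0.71 = 0.14 / (0.019 + 0.061) = 0.14 / 0.080 = 1.7500
k* = 1.7500^(1/0.71) ≈ 2.1994
y* = (k*)^α = 2.1994^0.29 ≈ 1.2568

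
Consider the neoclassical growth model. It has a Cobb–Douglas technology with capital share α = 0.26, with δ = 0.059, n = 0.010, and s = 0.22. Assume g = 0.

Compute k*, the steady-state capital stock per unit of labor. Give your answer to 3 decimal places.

Steady state requires s·f(k) = (n + δ)·k, i.e. s·k^α = (n + δ)·k.
Rearranging, k^(1−α) = s / (n + δ).
k^0.74 = 0.22 / (0.010 + 0.059) = 0.22 / 0.069 = 3.1884
k* = 3.1884^(1/0.74) ≈ 4.7919

k* = 4.792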